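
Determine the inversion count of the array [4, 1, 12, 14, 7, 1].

Finding inversions in [4, 1, 12, 14, 7, 1]:

(0, 1): arr[0]=4 > arr[1]=1
(0, 5): arr[0]=4 > arr[5]=1
(2, 4): arr[2]=12 > arr[4]=7
(2, 5): arr[2]=12 > arr[5]=1
(3, 4): arr[3]=14 > arr[4]=7
(3, 5): arr[3]=14 > arr[5]=1
(4, 5): arr[4]=7 > arr[5]=1

Total inversions: 7

The array has 7 inversion(s): (0,1), (0,5), (2,4), (2,5), (3,4), (3,5), (4,5). Each pair (i,j) satisfies i < j and arr[i] > arr[j].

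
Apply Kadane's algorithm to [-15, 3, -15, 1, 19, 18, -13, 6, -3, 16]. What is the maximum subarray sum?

Using Kadane's algorithm on [-15, 3, -15, 1, 19, 18, -13, 6, -3, 16]:

Scanning through the array:
Position 1 (value 3): max_ending_here = 3, max_so_far = 3
Position 2 (value -15): max_ending_here = -12, max_so_far = 3
Position 3 (value 1): max_ending_here = 1, max_so_far = 3
Position 4 (value 19): max_ending_here = 20, max_so_far = 20
Position 5 (value 18): max_ending_here = 38, max_so_far = 38
Position 6 (value -13): max_ending_here = 25, max_so_far = 38
Position 7 (value 6): max_ending_here = 31, max_so_far = 38
Position 8 (value -3): max_ending_here = 28, max_so_far = 38
Position 9 (value 16): max_ending_here = 44, max_so_far = 44

Maximum subarray: [1, 19, 18, -13, 6, -3, 16]
Maximum sum: 44

The maximum subarray is [1, 19, 18, -13, 6, -3, 16] with sum 44. This subarray runs from index 3 to index 9.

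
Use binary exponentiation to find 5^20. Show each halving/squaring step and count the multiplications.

Computing 5^20 by squaring (build up from 5^1; each line after the first costs one multiplication):

5^1 = 5
5^2 = (5^1)^2 = 5^2 = 25
5^4 = (5^2)^2 = 25^2 = 625
5^5 = 5 * 5^4 = 5 * 625 = 3125
5^10 = (5^5)^2 = 3125^2 = 9765625
5^20 = (5^10)^2 = 9765625^2 = 95367431640625

Result: 95367431640625
Multiplications needed: 5 (5 lines after 5^1)

5^20 = 95367431640625. Using exponentiation by squaring, this requires 5 multiplications. The key idea: if the exponent is even, square the half-power; if odd, multiply by the base once.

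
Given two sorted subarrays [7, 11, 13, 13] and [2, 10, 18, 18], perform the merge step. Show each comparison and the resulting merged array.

Merging process:

Compare 7 vs 2: take 2 from right. Merged: [2]
Compare 7 vs 10: take 7 from left. Merged: [2, 7]
Compare 11 vs 10: take 10 from right. Merged: [2, 7, 10]
Compare 11 vs 18: take 11 from left. Merged: [2, 7, 10, 11]
Compare 13 vs 18: take 13 from left. Merged: [2, 7, 10, 11, 13]
Compare 13 vs 18: take 13 from left. Merged: [2, 7, 10, 11, 13, 13]
Append remaining from right: [18, 18]. Merged: [2, 7, 10, 11, 13, 13, 18, 18]

Final merged array: [2, 7, 10, 11, 13, 13, 18, 18]
Total comparisons: 6

The merged array is [2, 7, 10, 11, 13, 13, 18, 18], requiring 6 comparisons. The merge step runs in O(n) time where n is the total number of elements.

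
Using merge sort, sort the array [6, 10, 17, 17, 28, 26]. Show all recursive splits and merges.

Merge sort trace:

Split: [6, 10, 17, 17, 28, 26] -> [6, 10, 17] and [17, 28, 26]
  Split: [6, 10, 17] -> [6] and [10, 17]
    Split: [10, 17] -> [10] and [17]
    Merge: [10] + [17] -> [10, 17]
  Merge: [6] + [10, 17] -> [6, 10, 17]
  Split: [17, 28, 26] -> [17] and [28, 26]
    Split: [28, 26] -> [28] and [26]
    Merge: [28] + [26] -> [26, 28]
  Merge: [17] + [26, 28] -> [17, 26, 28]
Merge: [6, 10, 17] + [17, 26, 28] -> [6, 10, 17, 17, 26, 28]

Final sorted array: [6, 10, 17, 17, 26, 28]

The merge sort proceeds by recursively splitting the array and merging sorted halves.
After all merges, the sorted array is [6, 10, 17, 17, 26, 28].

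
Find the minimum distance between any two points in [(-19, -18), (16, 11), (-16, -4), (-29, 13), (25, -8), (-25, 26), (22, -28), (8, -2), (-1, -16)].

Computing all pairwise distances among 9 points:

d((-19, -18), (16, 11)) = 45.4533
d((-19, -18), (-16, -4)) = 14.3178
d((-19, -18), (-29, 13)) = 32.573
d((-19, -18), (25, -8)) = 45.1221
d((-19, -18), (-25, 26)) = 44.4072
d((-19, -18), (22, -28)) = 42.2019
d((-19, -18), (8, -2)) = 31.3847
d((-19, -18), (-1, -16)) = 18.1108
d((16, 11), (-16, -4)) = 35.3412
d((16, 11), (-29, 13)) = 45.0444
d((16, 11), (25, -8)) = 21.0238
d((16, 11), (-25, 26)) = 43.6578
d((16, 11), (22, -28)) = 39.4588
d((16, 11), (8, -2)) = 15.2643
d((16, 11), (-1, -16)) = 31.9061
d((-16, -4), (-29, 13)) = 21.4009
d((-16, -4), (25, -8)) = 41.1947
d((-16, -4), (-25, 26)) = 31.3209
d((-16, -4), (22, -28)) = 44.9444
d((-16, -4), (8, -2)) = 24.0832
d((-16, -4), (-1, -16)) = 19.2094
d((-29, 13), (25, -8)) = 57.9396
d((-29, 13), (-25, 26)) = 13.6015 <-- minimum
d((-29, 13), (22, -28)) = 65.437
d((-29, 13), (8, -2)) = 39.9249
d((-29, 13), (-1, -16)) = 40.3113
d((25, -8), (-25, 26)) = 60.4649
d((25, -8), (22, -28)) = 20.2237
d((25, -8), (8, -2)) = 18.0278
d((25, -8), (-1, -16)) = 27.2029
d((-25, 26), (22, -28)) = 71.5891
d((-25, 26), (8, -2)) = 43.2782
d((-25, 26), (-1, -16)) = 48.3735
d((22, -28), (8, -2)) = 29.5296
d((22, -28), (-1, -16)) = 25.9422
d((8, -2), (-1, -16)) = 16.6433

Closest pair: (-29, 13) and (-25, 26) with distance 13.6015

The closest pair is (-29, 13) and (-25, 26) with Euclidean distance 13.6015. For 9 points, brute-force pairwise comparison is shown above. For large n, the divide-and-conquer algorithm (sort by x, recurse on halves, check the dividing strip) achieves O(n log n).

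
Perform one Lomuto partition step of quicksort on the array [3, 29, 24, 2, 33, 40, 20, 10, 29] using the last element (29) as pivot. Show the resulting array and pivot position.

Lomuto partition with pivot = 29:

Initial array: [3, 29, 24, 2, 33, 40, 20, 10, 29]

arr[0]=3 <= 29: swap with position 0, array becomes [3, 29, 24, 2, 33, 40, 20, 10, 29]
arr[1]=29 <= 29: swap with position 1, array becomes [3, 29, 24, 2, 33, 40, 20, 10, 29]
arr[2]=24 <= 29: swap with position 2, array becomes [3, 29, 24, 2, 33, 40, 20, 10, 29]
arr[3]=2 <= 29: swap with position 3, array becomes [3, 29, 24, 2, 33, 40, 20, 10, 29]
arr[4]=33 > 29: no swap
arr[5]=40 > 29: no swap
arr[6]=20 <= 29: swap with position 4, array becomes [3, 29, 24, 2, 20, 40, 33, 10, 29]
arr[7]=10 <= 29: swap with position 5, array becomes [3, 29, 24, 2, 20, 10, 33, 40, 29]

Place pivot at position 6: [3, 29, 24, 2, 20, 10, 29, 40, 33]
Pivot position: 6

After partitioning with pivot 29, the array becomes [3, 29, 24, 2, 20, 10, 29, 40, 33]. The pivot is placed at index 6. All elements to the left of the pivot are <= 29, and all elements to the right are > 29.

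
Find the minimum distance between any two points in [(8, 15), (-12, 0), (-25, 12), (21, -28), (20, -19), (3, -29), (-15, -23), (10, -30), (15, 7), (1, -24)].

Computing all pairwise distances among 10 points:

d((8, 15), (-12, 0)) = 25.0
d((8, 15), (-25, 12)) = 33.1361
d((8, 15), (21, -28)) = 44.9222
d((8, 15), (20, -19)) = 36.0555
d((8, 15), (3, -29)) = 44.2832
d((8, 15), (-15, -23)) = 44.4185
d((8, 15), (10, -30)) = 45.0444
d((8, 15), (15, 7)) = 10.6301
d((8, 15), (1, -24)) = 39.6232
d((-12, 0), (-25, 12)) = 17.6918
d((-12, 0), (21, -28)) = 43.2782
d((-12, 0), (20, -19)) = 37.2156
d((-12, 0), (3, -29)) = 32.6497
d((-12, 0), (-15, -23)) = 23.1948
d((-12, 0), (10, -30)) = 37.2022
d((-12, 0), (15, 7)) = 27.8927
d((-12, 0), (1, -24)) = 27.2947
d((-25, 12), (21, -28)) = 60.959
d((-25, 12), (20, -19)) = 54.6443
d((-25, 12), (3, -29)) = 49.6488
d((-25, 12), (-15, -23)) = 36.4005
d((-25, 12), (10, -30)) = 54.6717
d((-25, 12), (15, 7)) = 40.3113
d((-25, 12), (1, -24)) = 44.4072
d((21, -28), (20, -19)) = 9.0554
d((21, -28), (3, -29)) = 18.0278
d((21, -28), (-15, -23)) = 36.3456
d((21, -28), (10, -30)) = 11.1803
d((21, -28), (15, 7)) = 35.5106
d((21, -28), (1, -24)) = 20.3961
d((20, -19), (3, -29)) = 19.7231
d((20, -19), (-15, -23)) = 35.2278
d((20, -19), (10, -30)) = 14.8661
d((20, -19), (15, 7)) = 26.4764
d((20, -19), (1, -24)) = 19.6469
d((3, -29), (-15, -23)) = 18.9737
d((3, -29), (10, -30)) = 7.0711
d((3, -29), (15, 7)) = 37.9473
d((3, -29), (1, -24)) = 5.3852 <-- minimum
d((-15, -23), (10, -30)) = 25.9615
d((-15, -23), (15, 7)) = 42.4264
d((-15, -23), (1, -24)) = 16.0312
d((10, -30), (15, 7)) = 37.3363
d((10, -30), (1, -24)) = 10.8167
d((15, 7), (1, -24)) = 34.0147

Closest pair: (3, -29) and (1, -24) with distance 5.3852

The closest pair is (3, -29) and (1, -24) with Euclidean distance 5.3852. For 10 points, brute-force pairwise comparison is shown above. For large n, the divide-and-conquer algorithm (sort by x, recurse on halves, check the dividing strip) achieves O(n log n).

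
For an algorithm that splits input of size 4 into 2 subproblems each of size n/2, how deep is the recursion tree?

For divide and conquer with division factor 2:

Problem sizes at each level:
Level 0: 4
Level 1: 2
Level 2: 1

The root is level 0 and the size-1 base case is level 2 (the tree spans levels 0 through 2, i.e. 3 levels counting the root), so the depth is the number of divisions: log_2(4) = 2

The recursion tree depth is log_2(4) = 2. At each level, the problem size is divided by 2, so it takes 2 divisions to reduce to a base case of size 1. The algorithm makes 2 recursive calls at each level.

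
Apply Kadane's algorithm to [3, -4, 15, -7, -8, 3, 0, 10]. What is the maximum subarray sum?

Using Kadane's algorithm on [3, -4, 15, -7, -8, 3, 0, 10]:

Scanning through the array:
Position 1 (value -4): max_ending_here = -1, max_so_far = 3
Position 2 (value 15): max_ending_here = 15, max_so_far = 15
Position 3 (value -7): max_ending_here = 8, max_so_far = 15
Position 4 (value -8): max_ending_here = 0, max_so_far = 15
Position 5 (value 3): max_ending_here = 3, max_so_far = 15
Position 6 (value 0): max_ending_here = 3, max_so_far = 15
Position 7 (value 10): max_ending_here = 13, max_so_far = 15

Maximum subarray: [15]
Maximum sum: 15

The maximum subarray is [15] with sum 15. This subarray runs from index 2 to index 2.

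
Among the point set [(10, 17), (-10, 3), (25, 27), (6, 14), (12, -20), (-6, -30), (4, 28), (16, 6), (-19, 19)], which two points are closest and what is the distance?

Computing all pairwise distances among 9 points:

d((10, 17), (-10, 3)) = 24.4131
d((10, 17), (25, 27)) = 18.0278
d((10, 17), (6, 14)) = 5.0 <-- minimum
d((10, 17), (12, -20)) = 37.054
d((10, 17), (-6, -30)) = 49.6488
d((10, 17), (4, 28)) = 12.53
d((10, 17), (16, 6)) = 12.53
d((10, 17), (-19, 19)) = 29.0689
d((-10, 3), (25, 27)) = 42.4382
d((-10, 3), (6, 14)) = 19.4165
d((-10, 3), (12, -20)) = 31.8277
d((-10, 3), (-6, -30)) = 33.2415
d((-10, 3), (4, 28)) = 28.6531
d((-10, 3), (16, 6)) = 26.1725
d((-10, 3), (-19, 19)) = 18.3576
d((25, 27), (6, 14)) = 23.0217
d((25, 27), (12, -20)) = 48.7647
d((25, 27), (-6, -30)) = 64.8845
d((25, 27), (4, 28)) = 21.0238
d((25, 27), (16, 6)) = 22.8473
d((25, 27), (-19, 19)) = 44.7214
d((6, 14), (12, -20)) = 34.5254
d((6, 14), (-6, -30)) = 45.607
d((6, 14), (4, 28)) = 14.1421
d((6, 14), (16, 6)) = 12.8062
d((6, 14), (-19, 19)) = 25.4951
d((12, -20), (-6, -30)) = 20.5913
d((12, -20), (4, 28)) = 48.6621
d((12, -20), (16, 6)) = 26.3059
d((12, -20), (-19, 19)) = 49.8197
d((-6, -30), (4, 28)) = 58.8558
d((-6, -30), (16, 6)) = 42.19
d((-6, -30), (-19, 19)) = 50.6952
d((4, 28), (16, 6)) = 25.0599
d((4, 28), (-19, 19)) = 24.6982
d((16, 6), (-19, 19)) = 37.3363

Closest pair: (10, 17) and (6, 14) with distance 5.0

The closest pair is (10, 17) and (6, 14) with Euclidean distance 5.0. For 9 points, brute-force pairwise comparison is shown above. For large n, the divide-and-conquer algorithm (sort by x, recurse on halves, check the dividing strip) achieves O(n log n).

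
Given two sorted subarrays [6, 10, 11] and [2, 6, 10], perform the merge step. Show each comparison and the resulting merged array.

Merging process:

Compare 6 vs 2: take 2 from right. Merged: [2]
Compare 6 vs 6: take 6 from left. Merged: [2, 6]
Compare 10 vs 6: take 6 from right. Merged: [2, 6, 6]
Compare 10 vs 10: take 10 from left. Merged: [2, 6, 6, 10]
Compare 11 vs 10: take 10 from right. Merged: [2, 6, 6, 10, 10]
Append remaining from left: [11]. Merged: [2, 6, 6, 10, 10, 11]

Final merged array: [2, 6, 6, 10, 10, 11]
Total comparisons: 5

The merged array is [2, 6, 6, 10, 10, 11], requiring 5 comparisons. The merge step runs in O(n) time where n is the total number of elements.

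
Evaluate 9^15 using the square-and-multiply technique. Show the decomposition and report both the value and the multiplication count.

Computing 9^15 by squaring (build up from 9^1; each line after the first costs one multiplication):

9^1 = 9
9^2 = (9^1)^2 = 9^2 = 81
9^3 = 9 * 9^2 = 9 * 81 = 729
9^6 = (9^3)^2 = 729^2 = 531441
9^7 = 9 * 9^6 = 9 * 531441 = 4782969
9^14 = (9^7)^2 = 4782969^2 = 22876792454961
9^15 = 9 * 9^14 = 9 * 22876792454961 = 205891132094649

Result: 205891132094649
Multiplications needed: 6 (6 lines after 9^1)

9^15 = 205891132094649. Using exponentiation by squaring, this requires 6 multiplications. The key idea: if the exponent is even, square the half-power; if odd, multiply by the base once.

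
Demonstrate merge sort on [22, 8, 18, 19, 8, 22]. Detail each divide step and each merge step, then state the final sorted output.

Merge sort trace:

Split: [22, 8, 18, 19, 8, 22] -> [22, 8, 18] and [19, 8, 22]
  Split: [22, 8, 18] -> [22] and [8, 18]
    Split: [8, 18] -> [8] and [18]
    Merge: [8] + [18] -> [8, 18]
  Merge: [22] + [8, 18] -> [8, 18, 22]
  Split: [19, 8, 22] -> [19] and [8, 22]
    Split: [8, 22] -> [8] and [22]
    Merge: [8] + [22] -> [8, 22]
  Merge: [19] + [8, 22] -> [8, 19, 22]
Merge: [8, 18, 22] + [8, 19, 22] -> [8, 8, 18, 19, 22, 22]

Final sorted array: [8, 8, 18, 19, 22, 22]

The merge sort proceeds by recursively splitting the array and merging sorted halves.
After all merges, the sorted array is [8, 8, 18, 19, 22, 22].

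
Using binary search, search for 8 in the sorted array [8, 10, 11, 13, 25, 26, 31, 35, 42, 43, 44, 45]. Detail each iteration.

Binary search for 8 in [8, 10, 11, 13, 25, 26, 31, 35, 42, 43, 44, 45]:

lo=0, hi=11, mid=5, arr[mid]=26 -> 26 > 8, search left half
lo=0, hi=4, mid=2, arr[mid]=11 -> 11 > 8, search left half
lo=0, hi=1, mid=0, arr[mid]=8 -> Found target at index 0!

Binary search finds 8 at index 0 after 3 comparisons. The search repeatedly halves the search space by comparing with the middle element.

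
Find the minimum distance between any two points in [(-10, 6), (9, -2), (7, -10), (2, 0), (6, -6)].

Computing all pairwise distances among 5 points:

d((-10, 6), (9, -2)) = 20.6155
d((-10, 6), (7, -10)) = 23.3452
d((-10, 6), (2, 0)) = 13.4164
d((-10, 6), (6, -6)) = 20.0
d((9, -2), (7, -10)) = 8.2462
d((9, -2), (2, 0)) = 7.2801
d((9, -2), (6, -6)) = 5.0
d((7, -10), (2, 0)) = 11.1803
d((7, -10), (6, -6)) = 4.1231 <-- minimum
d((2, 0), (6, -6)) = 7.2111

Closest pair: (7, -10) and (6, -6) with distance 4.1231

The closest pair is (7, -10) and (6, -6) with Euclidean distance 4.1231. For 5 points, brute-force pairwise comparison is shown above. For large n, the divide-and-conquer algorithm (sort by x, recurse on halves, check the dividing strip) achieves O(n log n).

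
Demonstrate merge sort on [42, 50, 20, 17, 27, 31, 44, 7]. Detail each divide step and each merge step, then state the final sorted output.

Merge sort trace:

Split: [42, 50, 20, 17, 27, 31, 44, 7] -> [42, 50, 20, 17] and [27, 31, 44, 7]
  Split: [42, 50, 20, 17] -> [42, 50] and [20, 17]
    Split: [42, 50] -> [42] and [50]
    Merge: [42] + [50] -> [42, 50]
    Split: [20, 17] -> [20] and [17]
    Merge: [20] + [17] -> [17, 20]
  Merge: [42, 50] + [17, 20] -> [17, 20, 42, 50]
  Split: [27, 31, 44, 7] -> [27, 31] and [44, 7]
    Split: [27, 31] -> [27] and [31]
    Merge: [27] + [31] -> [27, 31]
    Split: [44, 7] -> [44] and [7]
    Merge: [44] + [7] -> [7, 44]
  Merge: [27, 31] + [7, 44] -> [7, 27, 31, 44]
Merge: [17, 20, 42, 50] + [7, 27, 31, 44] -> [7, 17, 20, 27, 31, 42, 44, 50]

Final sorted array: [7, 17, 20, 27, 31, 42, 44, 50]

The merge sort proceeds by recursively splitting the array and merging sorted halves.
After all merges, the sorted array is [7, 17, 20, 27, 31, 42, 44, 50].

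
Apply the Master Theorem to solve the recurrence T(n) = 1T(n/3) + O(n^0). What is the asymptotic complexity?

Master Theorem for T(n) = 1T(n/3) + O(n^0):

a = 1, b = 3, c = 0
log_b(a) = log_3(1) = 0.0000

Case 2: c = 0 = log_3(1) = 0.0000
T(n) = O(n^0 log n) = O(log n)

For T(n) = 1T(n/3) + O(n^0): log_3(1) = 0.0000. This is Case 2 of the Master Theorem (c = log_b(a), equal work at all levels), giving O(log n).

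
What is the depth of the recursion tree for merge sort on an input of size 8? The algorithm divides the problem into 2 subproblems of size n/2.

For divide and conquer with division factor 2:

Problem sizes at each level:
Level 0: 8
Level 1: 4
Level 2: 2
Level 3: 1

The root is level 0 and the size-1 base case is level 3 (the tree spans levels 0 through 3, i.e. 4 levels counting the root), so the depth is the number of divisions: log_2(8) = 3

The recursion tree depth is log_2(8) = 3. At each level, the problem size is divided by 2, so it takes 3 divisions to reduce to a base case of size 1. The algorithm makes 2 recursive calls at each level.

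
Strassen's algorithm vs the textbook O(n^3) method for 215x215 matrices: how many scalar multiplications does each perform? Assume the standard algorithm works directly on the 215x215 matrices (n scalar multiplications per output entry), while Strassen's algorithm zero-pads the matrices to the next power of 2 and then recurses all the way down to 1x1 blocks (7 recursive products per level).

Matrix multiplication for 215x215 matrices:

Strassen's algorithm requires power-of-2 dimensions. Pad 215x215 to 256x256 (next power of 2).

Standard algorithm: 215^3 = 9938375 multiplications
Strassen's algorithm: 7^(log2(256)) = 7^8 = 5764801 multiplications
Savings: 9938375 - 5764801 = 4173574 multiplications

Standard: 9938375 multiplications (215^3). Strassen: 5764801 multiplications (7^8, after padding to 256x256). Strassen reduces 8 recursive multiplications to 7 at each level.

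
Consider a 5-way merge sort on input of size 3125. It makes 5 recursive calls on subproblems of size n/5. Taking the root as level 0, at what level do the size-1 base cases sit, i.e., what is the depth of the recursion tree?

For divide and conquer with division factor 5:

Problem sizes at each level:
Level 0: 3125
Level 1: 625
Level 2: 125
Level 3: 25
Level 4: 5
Level 5: 1

The root is level 0 and the size-1 base case is level 5 (the tree spans levels 0 through 5, i.e. 6 levels counting the root), so the depth is the number of divisions: log_5(3125) = 5

The recursion tree depth is log_5(3125) = 5. At each level, the problem size is divided by 5, so it takes 5 divisions to reduce to a base case of size 1. The algorithm makes 5 recursive calls at each level.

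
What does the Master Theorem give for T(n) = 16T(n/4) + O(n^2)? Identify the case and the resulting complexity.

Master Theorem for T(n) = 16T(n/4) + O(n^2):

a = 16, b = 4, c = 2
log_b(a) = log_4(16) = 2.0000

Case 2: c = 2 = log_4(16) = 2.0000
T(n) = O(n^2 log n) = O(n^2 log n)

For T(n) = 16T(n/4) + O(n^2): log_4(16) = 2.0000. This is Case 2 of the Master Theorem (c = log_b(a), equal work at all levels), giving O(n^2 log n).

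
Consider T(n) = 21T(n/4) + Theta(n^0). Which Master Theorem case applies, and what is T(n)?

Master Theorem for T(n) = 21T(n/4) + O(n^0):

a = 21, b = 4, c = 0
log_b(a) = log_4(21) = 2.1962

Case 1: c = 0 < log_4(21) = 2.1962
T(n) = O(n^(log_4 21))

For T(n) = 21T(n/4) + O(n^0): log_4(21) = 2.1962. This is Case 1 of the Master Theorem (c < log_b(a), work dominated by leaves), giving O(n^(log_4 21)).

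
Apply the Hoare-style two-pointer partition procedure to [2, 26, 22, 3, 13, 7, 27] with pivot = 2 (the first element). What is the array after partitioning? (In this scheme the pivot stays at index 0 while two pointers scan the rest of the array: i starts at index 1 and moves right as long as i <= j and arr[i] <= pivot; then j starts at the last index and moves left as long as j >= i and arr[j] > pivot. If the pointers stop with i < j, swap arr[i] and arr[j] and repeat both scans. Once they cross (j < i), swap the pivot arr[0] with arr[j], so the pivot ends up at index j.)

Hoare-style two-pointer partition with pivot = 2:

Initial array: [2, 26, 22, 3, 13, 7, 27]

Pointers start at i = 1, j = 6.
i ends at 1, j ends at 0: the pointers have crossed (j < i), so scanning stops.

j = 0, so swapping arr[0] with arr[j] leaves the pivot at position 0: [2, 26, 22, 3, 13, 7, 27]
Pivot position: 0

After partitioning with pivot 2, the array becomes [2, 26, 22, 3, 13, 7, 27]. The pivot is placed at index 0. All elements to the left of the pivot are <= 2, and all elements to the right are > 2.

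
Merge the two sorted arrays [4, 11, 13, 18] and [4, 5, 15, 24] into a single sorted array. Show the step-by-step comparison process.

Merging process:

Compare 4 vs 4: take 4 from left. Merged: [4]
Compare 11 vs 4: take 4 from right. Merged: [4, 4]
Compare 11 vs 5: take 5 from right. Merged: [4, 4, 5]
Compare 11 vs 15: take 11 from left. Merged: [4, 4, 5, 11]
Compare 13 vs 15: take 13 from left. Merged: [4, 4, 5, 11, 13]
Compare 18 vs 15: take 15 from right. Merged: [4, 4, 5, 11, 13, 15]
Compare 18 vs 24: take 18 from left. Merged: [4, 4, 5, 11, 13, 15, 18]
Append remaining from right: [24]. Merged: [4, 4, 5, 11, 13, 15, 18, 24]

Final merged array: [4, 4, 5, 11, 13, 15, 18, 24]
Total comparisons: 7

The merged array is [4, 4, 5, 11, 13, 15, 18, 24], requiring 7 comparisons. The merge step runs in O(n) time where n is the total number of elements.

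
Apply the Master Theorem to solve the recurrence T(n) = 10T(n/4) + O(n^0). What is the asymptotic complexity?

Master Theorem for T(n) = 10T(n/4) + O(n^0):

a = 10, b = 4, c = 0
log_b(a) = log_4(10) = 1.6610

Case 1: c = 0 < log_4(10) = 1.6610
T(n) = O(n^(log_4 10))

For T(n) = 10T(n/4) + O(n^0): log_4(10) = 1.6610. This is Case 1 of the Master Theorem (c < log_b(a), work dominated by leaves), giving O(n^(log_4 10)).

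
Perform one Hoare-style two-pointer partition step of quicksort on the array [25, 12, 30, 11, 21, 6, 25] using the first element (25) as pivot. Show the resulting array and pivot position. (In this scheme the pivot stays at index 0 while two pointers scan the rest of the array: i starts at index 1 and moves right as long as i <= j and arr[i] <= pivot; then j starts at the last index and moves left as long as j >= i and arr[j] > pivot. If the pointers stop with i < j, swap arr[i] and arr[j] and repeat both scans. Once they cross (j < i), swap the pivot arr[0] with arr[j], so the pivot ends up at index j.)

Hoare-style two-pointer partition with pivot = 25:

Initial array: [25, 12, 30, 11, 21, 6, 25]

Pointers start at i = 1, j = 6.
i stops at index 2 (arr[2]=30 > 25), j stops at index 6 (arr[6]=25 <= 25): swap arr[2] and arr[6], array becomes [25, 12, 25, 11, 21, 6, 30]
i ends at 6, j ends at 5: the pointers have crossed (j < i), so scanning stops.

Swap pivot arr[0] with arr[5] to place pivot at position 5: [6, 12, 25, 11, 21, 25, 30]
Pivot position: 5

After partitioning with pivot 25, the array becomes [6, 12, 25, 11, 21, 25, 30]. The pivot is placed at index 5. All elements to the left of the pivot are <= 25, and all elements to the right are > 25.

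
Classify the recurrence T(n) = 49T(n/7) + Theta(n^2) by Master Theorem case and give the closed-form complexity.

Master Theorem for T(n) = 49T(n/7) + O(n^2):

a = 49, b = 7, c = 2
log_b(a) = log_7(49) = 2.0000

Case 2: c = 2 = log_7(49) = 2.0000
T(n) = O(n^2 log n) = O(n^2 log n)

For T(n) = 49T(n/7) + O(n^2): log_7(49) = 2.0000. This is Case 2 of the Master Theorem (c = log_b(a), equal work at all levels), giving O(n^2 log n).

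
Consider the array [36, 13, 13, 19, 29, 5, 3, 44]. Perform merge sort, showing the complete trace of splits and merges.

Merge sort trace:

Split: [36, 13, 13, 19, 29, 5, 3, 44] -> [36, 13, 13, 19] and [29, 5, 3, 44]
  Split: [36, 13, 13, 19] -> [36, 13] and [13, 19]
    Split: [36, 13] -> [36] and [13]
    Merge: [36] + [13] -> [13, 36]
    Split: [13, 19] -> [13] and [19]
    Merge: [13] + [19] -> [13, 19]
  Merge: [13, 36] + [13, 19] -> [13, 13, 19, 36]
  Split: [29, 5, 3, 44] -> [29, 5] and [3, 44]
    Split: [29, 5] -> [29] and [5]
    Merge: [29] + [5] -> [5, 29]
    Split: [3, 44] -> [3] and [44]
    Merge: [3] + [44] -> [3, 44]
  Merge: [5, 29] + [3, 44] -> [3, 5, 29, 44]
Merge: [13, 13, 19, 36] + [3, 5, 29, 44] -> [3, 5, 13, 13, 19, 29, 36, 44]

Final sorted array: [3, 5, 13, 13, 19, 29, 36, 44]

The merge sort proceeds by recursively splitting the array and merging sorted halves.
After all merges, the sorted array is [3, 5, 13, 13, 19, 29, 36, 44].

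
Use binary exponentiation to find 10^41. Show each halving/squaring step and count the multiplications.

Computing 10^41 by squaring (build up from 10^1; each line after the first costs one multiplication):

10^1 = 10
10^2 = (10^1)^2 = 10^2 = 100
10^4 = (10^2)^2 = 100^2 = 10000
10^5 = 10 * 10^4 = 10 * 10000 = 100000
10^10 = (10^5)^2 = 100000^2 = 10000000000
10^20 = (10^10)^2 = 10000000000^2 = 100000000000000000000
10^40 = (10^20)^2 = 100000000000000000000^2 = 10000000000000000000000000000000000000000
10^41 = 10 * 10^40 = 10 * 10000000000000000000000000000000000000000 = 100000000000000000000000000000000000000000

Result: 100000000000000000000000000000000000000000
Multiplications needed: 7 (7 lines after 10^1)

10^41 = 100000000000000000000000000000000000000000. Using exponentiation by squaring, this requires 7 multiplications. The key idea: if the exponent is even, square the half-power; if odd, multiply by the base once.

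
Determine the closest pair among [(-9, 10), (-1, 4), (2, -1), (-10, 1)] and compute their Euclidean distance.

Computing all pairwise distances among 4 points:

d((-9, 10), (-1, 4)) = 10.0
d((-9, 10), (2, -1)) = 15.5563
d((-9, 10), (-10, 1)) = 9.0554
d((-1, 4), (2, -1)) = 5.831 <-- minimum
d((-1, 4), (-10, 1)) = 9.4868
d((2, -1), (-10, 1)) = 12.1655

Closest pair: (-1, 4) and (2, -1) with distance 5.831

The closest pair is (-1, 4) and (2, -1) with Euclidean distance 5.831. For 4 points, brute-force pairwise comparison is shown above. For large n, the divide-and-conquer algorithm (sort by x, recurse on halves, check the dividing strip) achieves O(n log n).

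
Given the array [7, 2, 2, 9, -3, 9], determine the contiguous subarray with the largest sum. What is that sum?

Using Kadane's algorithm on [7, 2, 2, 9, -3, 9]:

Scanning through the array:
Position 1 (value 2): max_ending_here = 9, max_so_far = 9
Position 2 (value 2): max_ending_here = 11, max_so_far = 11
Position 3 (value 9): max_ending_here = 20, max_so_far = 20
Position 4 (value -3): max_ending_here = 17, max_so_far = 20
Position 5 (value 9): max_ending_here = 26, max_so_far = 26

Maximum subarray: [7, 2, 2, 9, -3, 9]
Maximum sum: 26

The maximum subarray is [7, 2, 2, 9, -3, 9] with sum 26. This subarray runs from index 0 to index 5.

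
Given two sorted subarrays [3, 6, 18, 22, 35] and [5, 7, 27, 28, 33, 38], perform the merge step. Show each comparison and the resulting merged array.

Merging process:

Compare 3 vs 5: take 3 from left. Merged: [3]
Compare 6 vs 5: take 5 from right. Merged: [3, 5]
Compare 6 vs 7: take 6 from left. Merged: [3, 5, 6]
Compare 18 vs 7: take 7 from right. Merged: [3, 5, 6, 7]
Compare 18 vs 27: take 18 from left. Merged: [3, 5, 6, 7, 18]
Compare 22 vs 27: take 22 from left. Merged: [3, 5, 6, 7, 18, 22]
Compare 35 vs 27: take 27 from right. Merged: [3, 5, 6, 7, 18, 22, 27]
Compare 35 vs 28: take 28 from right. Merged: [3, 5, 6, 7, 18, 22, 27, 28]
Compare 35 vs 33: take 33 from right. Merged: [3, 5, 6, 7, 18, 22, 27, 28, 33]
Compare 35 vs 38: take 35 from left. Merged: [3, 5, 6, 7, 18, 22, 27, 28, 33, 35]
Append remaining from right: [38]. Merged: [3, 5, 6, 7, 18, 22, 27, 28, 33, 35, 38]

Final merged array: [3, 5, 6, 7, 18, 22, 27, 28, 33, 35, 38]
Total comparisons: 10

The merged array is [3, 5, 6, 7, 18, 22, 27, 28, 33, 35, 38], requiring 10 comparisons. The merge step runs in O(n) time where n is the total number of elements.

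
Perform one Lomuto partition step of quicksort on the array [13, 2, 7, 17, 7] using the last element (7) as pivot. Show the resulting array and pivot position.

Lomuto partition with pivot = 7:

Initial array: [13, 2, 7, 17, 7]

arr[0]=13 > 7: no swap
arr[1]=2 <= 7: swap with position 0, array becomes [2, 13, 7, 17, 7]
arr[2]=7 <= 7: swap with position 1, array becomes [2, 7, 13, 17, 7]
arr[3]=17 > 7: no swap

Place pivot at position 2: [2, 7, 7, 17, 13]
Pivot position: 2

After partitioning with pivot 7, the array becomes [2, 7, 7, 17, 13]. The pivot is placed at index 2. All elements to the left of the pivot are <= 7, and all elements to the right are > 7.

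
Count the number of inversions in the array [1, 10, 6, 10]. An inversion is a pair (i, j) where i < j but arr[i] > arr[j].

Finding inversions in [1, 10, 6, 10]:

(1, 2): arr[1]=10 > arr[2]=6

Total inversions: 1

The array has 1 inversion(s): (1,2). Each pair (i,j) satisfies i < j and arr[i] > arr[j].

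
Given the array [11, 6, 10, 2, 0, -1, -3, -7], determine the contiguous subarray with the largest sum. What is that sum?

Using Kadane's algorithm on [11, 6, 10, 2, 0, -1, -3, -7]:

Scanning through the array:
Position 1 (value 6): max_ending_here = 17, max_so_far = 17
Position 2 (value 10): max_ending_here = 27, max_so_far = 27
Position 3 (value 2): max_ending_here = 29, max_so_far = 29
Position 4 (value 0): max_ending_here = 29, max_so_far = 29
Position 5 (value -1): max_ending_here = 28, max_so_far = 29
Position 6 (value -3): max_ending_here = 25, max_so_far = 29
Position 7 (value -7): max_ending_here = 18, max_so_far = 29

Maximum subarray: [11, 6, 10, 2]
Maximum sum: 29

The maximum subarray is [11, 6, 10, 2] with sum 29. This subarray runs from index 0 to index 3.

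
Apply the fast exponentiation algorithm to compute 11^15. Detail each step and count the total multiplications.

Computing 11^15 by squaring (build up from 11^1; each line after the first costs one multiplication):

11^1 = 11
11^2 = (11^1)^2 = 11^2 = 121
11^3 = 11 * 11^2 = 11 * 121 = 1331
11^6 = (11^3)^2 = 1331^2 = 1771561
11^7 = 11 * 11^6 = 11 * 1771561 = 19487171
11^14 = (11^7)^2 = 19487171^2 = 379749833583241
11^15 = 11 * 11^14 = 11 * 379749833583241 = 4177248169415651

Result: 4177248169415651
Multiplications needed: 6 (6 lines after 11^1)

11^15 = 4177248169415651. Using exponentiation by squaring, this requires 6 multiplications. The key idea: if the exponent is even, square the half-power; if odd, multiply by the base once.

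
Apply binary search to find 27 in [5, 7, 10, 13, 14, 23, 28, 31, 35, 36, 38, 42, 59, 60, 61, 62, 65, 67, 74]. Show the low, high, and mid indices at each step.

Binary search for 27 in [5, 7, 10, 13, 14, 23, 28, 31, 35, 36, 38, 42, 59, 60, 61, 62, 65, 67, 74]:

lo=0, hi=18, mid=9, arr[mid]=36 -> 36 > 27, search left half
lo=0, hi=8, mid=4, arr[mid]=14 -> 14 < 27, search right half
lo=5, hi=8, mid=6, arr[mid]=28 -> 28 > 27, search left half
lo=5, hi=5, mid=5, arr[mid]=23 -> 23 < 27, search right half
lo=6 > hi=5, target 27 not found

Binary search determines that 27 is not in the array after 4 comparisons. The search space was exhausted without finding the target.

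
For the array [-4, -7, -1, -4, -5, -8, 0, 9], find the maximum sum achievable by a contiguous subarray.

Using Kadane's algorithm on [-4, -7, -1, -4, -5, -8, 0, 9]:

Scanning through the array:
Position 1 (value -7): max_ending_here = -7, max_so_far = -4
Position 2 (value -1): max_ending_here = -1, max_so_far = -1
Position 3 (value -4): max_ending_here = -4, max_so_far = -1
Position 4 (value -5): max_ending_here = -5, max_so_far = -1
Position 5 (value -8): max_ending_here = -8, max_so_far = -1
Position 6 (value 0): max_ending_here = 0, max_so_far = 0
Position 7 (value 9): max_ending_here = 9, max_so_far = 9

Maximum subarray: [0, 9]
Maximum sum: 9

The maximum subarray is [0, 9] with sum 9. This subarray runs from index 6 to index 7.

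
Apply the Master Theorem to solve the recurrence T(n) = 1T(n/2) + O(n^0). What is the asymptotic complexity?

Master Theorem for T(n) = 1T(n/2) + O(n^0):

a = 1, b = 2, c = 0
log_b(a) = log_2(1) = 0.0000

Case 2: c = 0 = log_2(1) = 0.0000
T(n) = O(n^0 log n) = O(log n)

For T(n) = 1T(n/2) + O(n^0): log_2(1) = 0.0000. This is Case 2 of the Master Theorem (c = log_b(a), equal work at all levels), giving O(log n).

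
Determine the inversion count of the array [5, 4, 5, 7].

Finding inversions in [5, 4, 5, 7]:

(0, 1): arr[0]=5 > arr[1]=4

Total inversions: 1

The array has 1 inversion(s): (0,1). Each pair (i,j) satisfies i < j and arr[i] > arr[j].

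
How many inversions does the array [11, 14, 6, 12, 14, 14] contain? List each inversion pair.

Finding inversions in [11, 14, 6, 12, 14, 14]:

(0, 2): arr[0]=11 > arr[2]=6
(1, 2): arr[1]=14 > arr[2]=6
(1, 3): arr[1]=14 > arr[3]=12

Total inversions: 3

The array has 3 inversion(s): (0,2), (1,2), (1,3). Each pair (i,j) satisfies i < j and arr[i] > arr[j].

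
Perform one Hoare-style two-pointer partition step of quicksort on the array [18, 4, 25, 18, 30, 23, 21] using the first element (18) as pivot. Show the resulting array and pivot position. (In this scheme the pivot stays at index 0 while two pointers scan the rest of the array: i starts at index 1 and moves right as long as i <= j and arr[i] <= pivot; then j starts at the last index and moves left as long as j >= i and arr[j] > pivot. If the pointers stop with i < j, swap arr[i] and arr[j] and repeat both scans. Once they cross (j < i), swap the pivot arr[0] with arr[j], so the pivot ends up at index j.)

Hoare-style two-pointer partition with pivot = 18:

Initial array: [18, 4, 25, 18, 30, 23, 21]

Pointers start at i = 1, j = 6.
i stops at index 2 (arr[2]=25 > 18), j stops at index 3 (arr[3]=18 <= 18): swap arr[2] and arr[3], array becomes [18, 4, 18, 25, 30, 23, 21]
i ends at 3, j ends at 2: the pointers have crossed (j < i), so scanning stops.

Swap pivot arr[0] with arr[2] to place pivot at position 2: [18, 4, 18, 25, 30, 23, 21]
Pivot position: 2

After partitioning with pivot 18, the array becomes [18, 4, 18, 25, 30, 23, 21]. The pivot is placed at index 2. All elements to the left of the pivot are <= 18, and all elements to the right are > 18.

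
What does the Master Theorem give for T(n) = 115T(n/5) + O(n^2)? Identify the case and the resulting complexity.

Master Theorem for T(n) = 115T(n/5) + O(n^2):

a = 115, b = 5, c = 2
log_b(a) = log_5(115) = 2.9482

Case 1: c = 2 < log_5(115) = 2.9482
T(n) = O(n^(log_5 115))

For T(n) = 115T(n/5) + O(n^2): log_5(115) = 2.9482. This is Case 1 of the Master Theorem (c < log_b(a), work dominated by leaves), giving O(n^(log_5 115)).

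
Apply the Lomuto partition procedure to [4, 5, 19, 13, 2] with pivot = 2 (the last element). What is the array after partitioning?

Lomuto partition with pivot = 2:

Initial array: [4, 5, 19, 13, 2]

arr[0]=4 > 2: no swap
arr[1]=5 > 2: no swap
arr[2]=19 > 2: no swap
arr[3]=13 > 2: no swap

Place pivot at position 0: [2, 5, 19, 13, 4]
Pivot position: 0

After partitioning with pivot 2, the array becomes [2, 5, 19, 13, 4]. The pivot is placed at index 0. All elements to the left of the pivot are <= 2, and all elements to the right are > 2.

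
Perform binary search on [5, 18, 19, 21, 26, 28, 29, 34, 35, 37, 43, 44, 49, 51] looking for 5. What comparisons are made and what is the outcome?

Binary search for 5 in [5, 18, 19, 21, 26, 28, 29, 34, 35, 37, 43, 44, 49, 51]:

lo=0, hi=13, mid=6, arr[mid]=29 -> 29 > 5, search left half
lo=0, hi=5, mid=2, arr[mid]=19 -> 19 > 5, search left half
lo=0, hi=1, mid=0, arr[mid]=5 -> Found target at index 0!

Binary search finds 5 at index 0 after 3 comparisons. The search repeatedly halves the search space by comparing with the middle element.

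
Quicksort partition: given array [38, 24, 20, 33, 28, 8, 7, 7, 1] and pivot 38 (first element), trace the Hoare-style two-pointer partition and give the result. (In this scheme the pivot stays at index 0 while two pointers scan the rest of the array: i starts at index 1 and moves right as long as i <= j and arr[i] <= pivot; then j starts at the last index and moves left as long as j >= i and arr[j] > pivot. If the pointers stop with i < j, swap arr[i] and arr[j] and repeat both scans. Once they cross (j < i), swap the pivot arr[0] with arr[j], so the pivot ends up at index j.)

Hoare-style two-pointer partition with pivot = 38:

Initial array: [38, 24, 20, 33, 28, 8, 7, 7, 1]

Pointers start at i = 1, j = 8.
i ends at 9, j ends at 8: the pointers have crossed (j < i), so scanning stops.

Swap pivot arr[0] with arr[8] to place pivot at position 8: [1, 24, 20, 33, 28, 8, 7, 7, 38]
Pivot position: 8

After partitioning with pivot 38, the array becomes [1, 24, 20, 33, 28, 8, 7, 7, 38]. The pivot is placed at index 8. All elements to the left of the pivot are <= 38, and all elements to the right are > 38.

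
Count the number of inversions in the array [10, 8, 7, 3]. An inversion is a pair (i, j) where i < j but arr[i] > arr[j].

Finding inversions in [10, 8, 7, 3]:

(0, 1): arr[0]=10 > arr[1]=8
(0, 2): arr[0]=10 > arr[2]=7
(0, 3): arr[0]=10 > arr[3]=3
(1, 2): arr[1]=8 > arr[2]=7
(1, 3): arr[1]=8 > arr[3]=3
(2, 3): arr[2]=7 > arr[3]=3

Total inversions: 6

The array has 6 inversion(s): (0,1), (0,2), (0,3), (1,2), (1,3), (2,3). Each pair (i,j) satisfies i < j and arr[i] > arr[j].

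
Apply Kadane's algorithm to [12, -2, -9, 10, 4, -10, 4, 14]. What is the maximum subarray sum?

Using Kadane's algorithm on [12, -2, -9, 10, 4, -10, 4, 14]:

Scanning through the array:
Position 1 (value -2): max_ending_here = 10, max_so_far = 12
Position 2 (value -9): max_ending_here = 1, max_so_far = 12
Position 3 (value 10): max_ending_here = 11, max_so_far = 12
Position 4 (value 4): max_ending_here = 15, max_so_far = 15
Position 5 (value -10): max_ending_here = 5, max_so_far = 15
Position 6 (value 4): max_ending_here = 9, max_so_far = 15
Position 7 (value 14): max_ending_here = 23, max_so_far = 23

Maximum subarray: [12, -2, -9, 10, 4, -10, 4, 14]
Maximum sum: 23

The maximum subarray is [12, -2, -9, 10, 4, -10, 4, 14] with sum 23. This subarray runs from index 0 to index 7.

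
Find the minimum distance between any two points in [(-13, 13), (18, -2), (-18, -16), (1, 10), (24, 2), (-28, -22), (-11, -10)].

Computing all pairwise distances among 7 points:

d((-13, 13), (18, -2)) = 34.4384
d((-13, 13), (-18, -16)) = 29.4279
d((-13, 13), (1, 10)) = 14.3178
d((-13, 13), (24, 2)) = 38.6005
d((-13, 13), (-28, -22)) = 38.0789
d((-13, 13), (-11, -10)) = 23.0868
d((18, -2), (-18, -16)) = 38.6264
d((18, -2), (1, 10)) = 20.8087
d((18, -2), (24, 2)) = 7.2111 <-- minimum
d((18, -2), (-28, -22)) = 50.1597
d((18, -2), (-11, -10)) = 30.0832
d((-18, -16), (1, 10)) = 32.2025
d((-18, -16), (24, 2)) = 45.6946
d((-18, -16), (-28, -22)) = 11.6619
d((-18, -16), (-11, -10)) = 9.2195
d((1, 10), (24, 2)) = 24.3516
d((1, 10), (-28, -22)) = 43.1856
d((1, 10), (-11, -10)) = 23.3238
d((24, 2), (-28, -22)) = 57.2713
d((24, 2), (-11, -10)) = 37.0
d((-28, -22), (-11, -10)) = 20.8087

Closest pair: (18, -2) and (24, 2) with distance 7.2111

The closest pair is (18, -2) and (24, 2) with Euclidean distance 7.2111. For 7 points, brute-force pairwise comparison is shown above. For large n, the divide-and-conquer algorithm (sort by x, recurse on halves, check the dividing strip) achieves O(n log n).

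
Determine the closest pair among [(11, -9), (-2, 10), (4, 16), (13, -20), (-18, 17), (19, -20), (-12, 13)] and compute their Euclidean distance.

Computing all pairwise distances among 7 points:

d((11, -9), (-2, 10)) = 23.0217
d((11, -9), (4, 16)) = 25.9615
d((11, -9), (13, -20)) = 11.1803
d((11, -9), (-18, 17)) = 38.9487
d((11, -9), (19, -20)) = 13.6015
d((11, -9), (-12, 13)) = 31.8277
d((-2, 10), (4, 16)) = 8.4853
d((-2, 10), (13, -20)) = 33.541
d((-2, 10), (-18, 17)) = 17.4642
d((-2, 10), (19, -20)) = 36.6197
d((-2, 10), (-12, 13)) = 10.4403
d((4, 16), (13, -20)) = 37.108
d((4, 16), (-18, 17)) = 22.0227
d((4, 16), (19, -20)) = 39.0
d((4, 16), (-12, 13)) = 16.2788
d((13, -20), (-18, 17)) = 48.2701
d((13, -20), (19, -20)) = 6.0 <-- minimum
d((13, -20), (-12, 13)) = 41.4005
d((-18, 17), (19, -20)) = 52.3259
d((-18, 17), (-12, 13)) = 7.2111
d((19, -20), (-12, 13)) = 45.2769

Closest pair: (13, -20) and (19, -20) with distance 6.0

The closest pair is (13, -20) and (19, -20) with Euclidean distance 6.0. For 7 points, brute-force pairwise comparison is shown above. For large n, the divide-and-conquer algorithm (sort by x, recurse on halves, check the dividing strip) achieves O(n log n).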